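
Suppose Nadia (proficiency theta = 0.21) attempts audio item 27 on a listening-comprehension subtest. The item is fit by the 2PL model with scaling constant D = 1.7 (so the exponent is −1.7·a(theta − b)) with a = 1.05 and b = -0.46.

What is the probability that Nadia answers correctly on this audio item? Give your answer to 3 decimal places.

0.768

P(theta) = 1 / (1 + exp(−D·a(theta − b)))
Exponent: 1.7 × 1.05 × (0.21 − (-0.46)) = 1.1960
1/(1 + e^{-1.1960}) = 0.7678
P = 0.7678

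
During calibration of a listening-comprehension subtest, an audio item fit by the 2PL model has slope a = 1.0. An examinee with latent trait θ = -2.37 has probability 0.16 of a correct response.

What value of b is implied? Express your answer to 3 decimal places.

P(θ) = 1 / (1 + exp(−a(θ − b)))
logit(0.16) = ln(0.16/0.84) = -1.6582
b = θ − logit/(a) = -2.37 − (-1.6582)/1.0000 = -0.7118

-0.712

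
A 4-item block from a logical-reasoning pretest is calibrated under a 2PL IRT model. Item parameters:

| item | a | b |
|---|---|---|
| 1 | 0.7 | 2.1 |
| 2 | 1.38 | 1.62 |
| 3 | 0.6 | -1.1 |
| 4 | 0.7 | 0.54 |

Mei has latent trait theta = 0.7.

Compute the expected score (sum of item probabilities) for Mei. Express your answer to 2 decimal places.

1.77

P(theta) = 1 / (1 + exp(−a(theta − b)))
P_1 = 1/(1+e^{0.9800}) = 0.2729
P_2 = 1/(1+e^{1.2696}) = 0.2193
P_3 = 1/(1+e^{-1.0800}) = 0.7465
P_4 = 1/(1+e^{-0.1120}) = 0.5280
E[score] = 0.2729 + 0.2193 + 0.7465 + 0.5280 = 1.7667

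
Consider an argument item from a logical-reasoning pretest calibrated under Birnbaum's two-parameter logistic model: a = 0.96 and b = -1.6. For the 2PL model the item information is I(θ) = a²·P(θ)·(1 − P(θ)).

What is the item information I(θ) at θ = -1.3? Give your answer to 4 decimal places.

0.2257

P = 1/(1+e^{-0.2880}) = 0.5715
P(1−P) = 0.5715 × 0.4285 = 0.2449
I = a² × P(1−P) = 0.96² × 0.2449 = 0.22569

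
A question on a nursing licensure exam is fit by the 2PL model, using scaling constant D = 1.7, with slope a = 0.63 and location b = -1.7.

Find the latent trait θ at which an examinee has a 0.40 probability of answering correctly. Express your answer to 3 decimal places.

P(θ) = 1 / (1 + exp(−D·a(θ − b)))
logit = ln(0.4000/0.6000) = -0.4055
θ = b + logit/(1.7·a) = -1.7 + (-0.4055)/1.0710 = -2.0786

-2.079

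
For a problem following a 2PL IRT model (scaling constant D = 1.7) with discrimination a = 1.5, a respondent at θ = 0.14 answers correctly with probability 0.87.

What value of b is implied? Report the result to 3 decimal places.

P(θ) = 1 / (1 + exp(−D·a(θ − b)))
logit(0.87) = ln(0.87/0.13) = 1.9010
b = θ − logit/(1.7·a) = 0.14 − 1.9010/2.5500 = -0.6055

-0.605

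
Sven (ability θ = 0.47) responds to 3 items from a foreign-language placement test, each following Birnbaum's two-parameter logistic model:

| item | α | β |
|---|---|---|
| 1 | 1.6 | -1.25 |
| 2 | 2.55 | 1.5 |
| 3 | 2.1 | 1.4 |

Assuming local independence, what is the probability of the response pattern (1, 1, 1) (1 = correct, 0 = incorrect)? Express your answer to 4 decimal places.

0.0079

P(θ) = 1 / (1 + exp(−α(θ − β)))
P_1 = 1/(1+e^{-2.7520}) = 0.9400
P_2 = 1/(1+e^{2.6265}) = 0.0675
P_3 = 1/(1+e^{1.9530}) = 0.1242
L = P_1 × P_2 × P_3 = 0.9400 × 0.0675 × 0.1242 = 0.00788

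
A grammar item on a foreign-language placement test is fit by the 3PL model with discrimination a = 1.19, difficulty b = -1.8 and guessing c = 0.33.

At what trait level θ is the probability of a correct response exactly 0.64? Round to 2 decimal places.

-1.93

P(θ) = c + (1 − c) · 1 / (1 + exp(−a(θ − b)))
Remove guessing floor: (0.64 − 0.33)/(1 − 0.33) = 0.4627
logit = ln(0.4627/0.5373) = -0.1495
θ = b + logit/(a) = -1.8 + (-0.1495)/1.1900 = -1.9257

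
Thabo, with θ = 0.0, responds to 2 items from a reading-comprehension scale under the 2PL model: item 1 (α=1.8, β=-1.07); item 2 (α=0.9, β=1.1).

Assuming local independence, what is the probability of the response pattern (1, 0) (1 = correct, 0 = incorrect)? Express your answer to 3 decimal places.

P(θ) = 1 / (1 + exp(−α(θ − β)))
P_1 = 1/(1+e^{-1.9260}) = 0.8728
P_2 = 1/(1+e^{0.9900}) = 0.2709
L = P_1 × (1−P_2) = 0.8728 × 0.7291 = 0.63635

0.636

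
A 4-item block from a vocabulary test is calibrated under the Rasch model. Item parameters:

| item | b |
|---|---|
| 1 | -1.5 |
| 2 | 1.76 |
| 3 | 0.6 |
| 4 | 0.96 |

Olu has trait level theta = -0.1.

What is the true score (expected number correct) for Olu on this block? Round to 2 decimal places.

P(theta) = 1 / (1 + exp(−(theta − b)))
P_1 = 1/(1+e^{-1.4000}) = 0.8022
P_2 = 1/(1+e^{1.8600}) = 0.1347
P_3 = 1/(1+e^{0.7000}) = 0.3318
P_4 = 1/(1+e^{1.0600}) = 0.2573
E[score] = 0.8022 + 0.1347 + 0.3318 + 0.2573 = 1.5260

1.53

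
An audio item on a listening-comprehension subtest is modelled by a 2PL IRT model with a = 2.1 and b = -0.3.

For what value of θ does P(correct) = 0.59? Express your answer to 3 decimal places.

-0.127

P(θ) = 1 / (1 + exp(−a(θ − b)))
logit = ln(0.5900/0.4100) = 0.3640
θ = b + logit/(a) = -0.3 + 0.3640/2.1000 = -0.1267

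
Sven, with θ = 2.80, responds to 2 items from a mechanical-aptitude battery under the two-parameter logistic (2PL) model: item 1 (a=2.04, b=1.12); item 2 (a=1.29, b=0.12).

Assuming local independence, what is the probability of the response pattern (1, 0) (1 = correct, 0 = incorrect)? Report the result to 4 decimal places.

P(θ) = 1 / (1 + exp(−a(θ − b)))
P_1 = 1/(1+e^{-3.4272}) = 0.9685
P_2 = 1/(1+e^{-3.4572}) = 0.9694
L = P_1 × (1−P_2) = 0.9685 × 0.0306 = 0.02959

0.0296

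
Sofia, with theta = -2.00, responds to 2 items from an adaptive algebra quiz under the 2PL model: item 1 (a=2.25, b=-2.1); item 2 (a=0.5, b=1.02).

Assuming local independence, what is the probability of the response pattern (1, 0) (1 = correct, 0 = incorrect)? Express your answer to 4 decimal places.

P(theta) = 1 / (1 + exp(−a(theta − b)))
P_1 = 1/(1+e^{-0.2250}) = 0.5560
P_2 = 1/(1+e^{1.5100}) = 0.1809
L = P_1 × (1−P_2) = 0.5560 × 0.8191 = 0.45541

0.4554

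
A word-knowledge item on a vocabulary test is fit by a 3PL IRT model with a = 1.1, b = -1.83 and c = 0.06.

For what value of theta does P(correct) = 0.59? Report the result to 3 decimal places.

-1.597

P(theta) = c + (1 − c) · 1 / (1 + exp(−a(theta − b)))
Remove guessing floor: (0.59 − 0.06)/(1 − 0.06) = 0.5638
logit = ln(0.5638/0.4362) = 0.2567
theta = b + logit/(a) = -1.83 + 0.2567/1.1000 = -1.5966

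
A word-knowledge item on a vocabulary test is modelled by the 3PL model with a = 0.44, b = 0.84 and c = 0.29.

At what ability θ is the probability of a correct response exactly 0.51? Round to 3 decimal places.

P(θ) = c + (1 − c) · 1 / (1 + exp(−a(θ − b)))
Remove guessing floor: (0.51 − 0.29)/(1 − 0.29) = 0.3099
logit = ln(0.3099/0.6901) = -0.8008
θ = b + logit/(a) = 0.84 + (-0.8008)/0.4400 = -0.9799

-0.980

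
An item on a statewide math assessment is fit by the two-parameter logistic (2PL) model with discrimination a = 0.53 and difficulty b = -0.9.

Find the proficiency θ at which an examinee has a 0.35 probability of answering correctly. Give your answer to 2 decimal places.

P(θ) = 1 / (1 + exp(−a(θ − b)))
logit = ln(0.3500/0.6500) = -0.6190
θ = b + logit/(a) = -0.9 + (-0.6190)/0.5300 = -2.0680

-2.07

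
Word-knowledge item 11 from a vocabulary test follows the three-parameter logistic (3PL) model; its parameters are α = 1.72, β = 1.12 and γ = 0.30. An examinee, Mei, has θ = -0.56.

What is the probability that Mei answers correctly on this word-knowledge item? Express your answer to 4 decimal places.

P(θ) = γ + (1 − γ) · 1 / (1 + exp(−α(θ − β)))
Exponent: 1.72 × (-0.56 − 1.12) = -2.8896
1/(1 + e^{2.8896}) = 0.0527
P = 0.30 + 0.70 × 0.0527 = 0.3369

0.3369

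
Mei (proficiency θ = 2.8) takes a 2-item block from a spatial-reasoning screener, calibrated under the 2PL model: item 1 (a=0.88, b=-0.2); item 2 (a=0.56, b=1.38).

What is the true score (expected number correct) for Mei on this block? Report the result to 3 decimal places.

1.622

P(θ) = 1 / (1 + exp(−a(θ − b)))
P_1 = 1/(1+e^{-2.6400}) = 0.9334
P_2 = 1/(1+e^{-0.7952}) = 0.6889
E[score] = 0.9334 + 0.6889 = 1.6223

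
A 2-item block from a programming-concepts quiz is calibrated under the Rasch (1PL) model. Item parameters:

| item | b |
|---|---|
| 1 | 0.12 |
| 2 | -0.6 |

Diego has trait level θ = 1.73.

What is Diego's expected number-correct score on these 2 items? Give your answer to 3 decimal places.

1.745

P(θ) = 1 / (1 + exp(−(θ − b)))
P_1 = 1/(1+e^{-1.6100}) = 0.8334
P_2 = 1/(1+e^{-2.3300}) = 0.9113
E[score] = 0.8334 + 0.9113 = 1.7447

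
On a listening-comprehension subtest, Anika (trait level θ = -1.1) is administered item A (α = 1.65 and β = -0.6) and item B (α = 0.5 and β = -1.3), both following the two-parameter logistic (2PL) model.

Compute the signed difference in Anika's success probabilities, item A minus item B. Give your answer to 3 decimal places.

P(θ) = 1 / (1 + exp(−α(θ − β)))
P_A = 0.3047
P_B = 0.5250
P_A − P_B = -0.2203

-0.220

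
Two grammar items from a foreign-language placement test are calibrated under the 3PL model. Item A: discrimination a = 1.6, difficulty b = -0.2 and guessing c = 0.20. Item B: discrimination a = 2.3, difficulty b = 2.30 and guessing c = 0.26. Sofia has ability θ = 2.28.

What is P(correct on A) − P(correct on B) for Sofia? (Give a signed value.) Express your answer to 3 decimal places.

0.364

P(θ) = c + (1 − c) · 1 / (1 + exp(−a(θ − b)))
P_A = 0.9852
P_B = 0.6215
P_A − P_B = 0.3637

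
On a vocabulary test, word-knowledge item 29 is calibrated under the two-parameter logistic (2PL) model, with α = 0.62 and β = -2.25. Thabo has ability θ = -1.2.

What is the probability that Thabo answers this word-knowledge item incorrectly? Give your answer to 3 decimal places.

0.343

P(θ) = 1 / (1 + exp(−α(θ − β)))
Exponent: 0.62 × (-1.2 − (-2.25)) = 0.6510
1/(1 + e^{-0.6510}) = 0.6572
P(incorrect) = 1 − 0.6572 = 0.3428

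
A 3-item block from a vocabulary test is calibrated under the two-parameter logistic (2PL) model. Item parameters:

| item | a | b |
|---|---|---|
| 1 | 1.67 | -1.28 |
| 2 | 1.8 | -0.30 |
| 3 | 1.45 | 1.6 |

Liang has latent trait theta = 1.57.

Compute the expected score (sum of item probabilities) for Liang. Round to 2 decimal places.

P(theta) = 1 / (1 + exp(−a(theta − b)))
P_1 = 1/(1+e^{-4.7595}) = 0.9915
P_2 = 1/(1+e^{-3.3660}) = 0.9666
P_3 = 1/(1+e^{0.0435}) = 0.4891
E[score] = 0.9915 + 0.9666 + 0.4891 = 2.4473

2.45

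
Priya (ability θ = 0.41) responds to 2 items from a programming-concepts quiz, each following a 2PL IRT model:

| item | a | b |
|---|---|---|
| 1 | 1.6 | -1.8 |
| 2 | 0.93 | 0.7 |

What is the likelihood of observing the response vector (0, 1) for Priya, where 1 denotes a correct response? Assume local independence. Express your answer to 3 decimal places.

P(θ) = 1 / (1 + exp(−a(θ − b)))
P_1 = 1/(1+e^{-3.5360}) = 0.9717
P_2 = 1/(1+e^{0.2697}) = 0.4330
L = (1−P_1) × P_2 = 0.0283 × 0.4330 = 0.01226

0.012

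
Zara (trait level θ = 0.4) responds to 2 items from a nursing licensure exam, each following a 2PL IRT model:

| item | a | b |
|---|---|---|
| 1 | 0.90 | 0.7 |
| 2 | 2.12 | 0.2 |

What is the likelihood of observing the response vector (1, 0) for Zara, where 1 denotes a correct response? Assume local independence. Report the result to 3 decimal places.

P(θ) = 1 / (1 + exp(−a(θ − b)))
P_1 = 1/(1+e^{0.2700}) = 0.4329
P_2 = 1/(1+e^{-0.4240}) = 0.6044
L = P_1 × (1−P_2) = 0.4329 × 0.3956 = 0.17124

0.171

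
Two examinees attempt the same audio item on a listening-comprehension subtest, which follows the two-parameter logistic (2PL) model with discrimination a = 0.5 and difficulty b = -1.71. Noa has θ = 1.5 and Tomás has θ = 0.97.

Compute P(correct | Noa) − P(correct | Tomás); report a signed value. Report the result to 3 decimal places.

P(θ) = 1 / (1 + exp(−a(θ − b)))
P(Noa) = 0.8327  [exponent 1.6050]
P(Tomás) = 0.7925  [exponent 1.3400]
Difference = 0.8327 − 0.7925 = 0.0402

0.040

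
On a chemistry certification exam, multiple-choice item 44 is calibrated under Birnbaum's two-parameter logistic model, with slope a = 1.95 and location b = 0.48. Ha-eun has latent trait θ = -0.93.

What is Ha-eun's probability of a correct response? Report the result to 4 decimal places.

P(θ) = 1 / (1 + exp(−a(θ − b)))
Exponent: 1.95 × (-0.93 − 0.48) = -2.7495
1/(1 + e^{2.7495}) = 0.0601

0.0601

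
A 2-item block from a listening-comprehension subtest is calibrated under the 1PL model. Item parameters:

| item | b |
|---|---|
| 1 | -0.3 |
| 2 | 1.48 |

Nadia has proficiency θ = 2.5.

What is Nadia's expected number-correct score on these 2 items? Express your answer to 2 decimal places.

1.68

P(θ) = 1 / (1 + exp(−(θ − b)))
P_1 = 1/(1+e^{-2.8000}) = 0.9427
P_2 = 1/(1+e^{-1.0200}) = 0.7350
E[score] = 0.9427 + 0.7350 = 1.6776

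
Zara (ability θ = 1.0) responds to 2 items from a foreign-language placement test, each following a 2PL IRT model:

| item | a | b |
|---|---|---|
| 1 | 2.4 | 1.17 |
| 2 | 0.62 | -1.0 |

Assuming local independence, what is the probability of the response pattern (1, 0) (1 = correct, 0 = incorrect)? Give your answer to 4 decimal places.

0.0896

P(θ) = 1 / (1 + exp(−a(θ − b)))
P_1 = 1/(1+e^{0.4080}) = 0.3994
P_2 = 1/(1+e^{-1.2400}) = 0.7756
L = P_1 × (1−P_2) = 0.3994 × 0.2244 = 0.08964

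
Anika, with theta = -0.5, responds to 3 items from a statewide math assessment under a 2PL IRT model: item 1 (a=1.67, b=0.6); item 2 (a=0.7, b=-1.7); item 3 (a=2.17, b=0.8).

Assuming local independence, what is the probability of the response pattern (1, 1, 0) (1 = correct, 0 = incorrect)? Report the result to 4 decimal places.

0.0906

P(theta) = 1 / (1 + exp(−a(theta − b)))
P_1 = 1/(1+e^{1.8370}) = 0.1374
P_2 = 1/(1+e^{-0.8400}) = 0.6985
P_3 = 1/(1+e^{2.8210}) = 0.0562
L = P_1 × P_2 × (1−P_3) = 0.1374 × 0.6985 × 0.9438 = 0.09058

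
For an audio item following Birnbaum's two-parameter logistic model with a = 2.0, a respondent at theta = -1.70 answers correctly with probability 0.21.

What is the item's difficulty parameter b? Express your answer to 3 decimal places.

-1.038

P(theta) = 1 / (1 + exp(−a(theta − b)))
logit(0.21) = ln(0.21/0.79) = -1.3249
b = theta − logit/(a) = -1.70 − (-1.3249)/2.0000 = -1.0375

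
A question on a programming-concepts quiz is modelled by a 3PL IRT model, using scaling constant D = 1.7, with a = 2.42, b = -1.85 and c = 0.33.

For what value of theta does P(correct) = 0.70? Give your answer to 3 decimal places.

-1.799

P(theta) = c + (1 − c) · 1 / (1 + exp(−D·a(theta − b)))
Remove guessing floor: (0.70 − 0.33)/(1 − 0.33) = 0.5522
logit = ln(0.5522/0.4478) = 0.2097
theta = b + logit/(1.7·a) = -1.85 + 0.2097/4.1140 = -1.7990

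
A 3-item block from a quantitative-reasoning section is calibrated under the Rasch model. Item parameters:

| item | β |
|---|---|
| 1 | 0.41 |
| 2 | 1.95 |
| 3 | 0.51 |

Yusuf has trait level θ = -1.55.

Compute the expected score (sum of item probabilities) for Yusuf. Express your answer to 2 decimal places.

0.27

P(θ) = 1 / (1 + exp(−(θ − β)))
P_1 = 1/(1+e^{1.9600}) = 0.1235
P_2 = 1/(1+e^{3.5000}) = 0.0293
P_3 = 1/(1+e^{2.0600}) = 0.1130
E[score] = 0.1235 + 0.0293 + 0.1130 = 0.2658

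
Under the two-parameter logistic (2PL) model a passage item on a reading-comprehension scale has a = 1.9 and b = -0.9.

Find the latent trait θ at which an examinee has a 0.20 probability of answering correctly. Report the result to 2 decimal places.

-1.63

P(θ) = 1 / (1 + exp(−a(θ − b)))
logit = ln(0.2000/0.8000) = -1.3863
θ = b + logit/(a) = -0.9 + (-1.3863)/1.9000 = -1.6296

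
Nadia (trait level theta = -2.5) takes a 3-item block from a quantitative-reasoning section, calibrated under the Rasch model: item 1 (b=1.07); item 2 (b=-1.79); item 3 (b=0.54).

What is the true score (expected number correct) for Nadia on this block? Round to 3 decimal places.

0.403

P(theta) = 1 / (1 + exp(−(theta − b)))
P_1 = 1/(1+e^{3.5700}) = 0.0274
P_2 = 1/(1+e^{0.7100}) = 0.3296
P_3 = 1/(1+e^{3.0400}) = 0.0457
E[score] = 0.0274 + 0.3296 + 0.0457 = 0.4026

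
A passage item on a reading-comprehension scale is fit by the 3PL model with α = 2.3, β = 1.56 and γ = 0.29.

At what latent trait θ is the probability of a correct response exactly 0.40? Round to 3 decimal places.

0.822

P(θ) = γ + (1 − γ) · 1 / (1 + exp(−α(θ − β)))
Remove guessing floor: (0.40 − 0.29)/(1 − 0.29) = 0.1549
logit = ln(0.1549/0.8451) = -1.6964
θ = β + logit/(α) = 1.56 + (-1.6964)/2.3000 = 0.8224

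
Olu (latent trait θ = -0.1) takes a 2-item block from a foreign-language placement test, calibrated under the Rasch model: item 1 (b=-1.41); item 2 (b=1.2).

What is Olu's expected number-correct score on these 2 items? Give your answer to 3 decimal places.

1.002

P(θ) = 1 / (1 + exp(−(θ − b)))
P_1 = 1/(1+e^{-1.3100}) = 0.7875
P_2 = 1/(1+e^{1.3000}) = 0.2142
E[score] = 0.7875 + 0.2142 = 1.0017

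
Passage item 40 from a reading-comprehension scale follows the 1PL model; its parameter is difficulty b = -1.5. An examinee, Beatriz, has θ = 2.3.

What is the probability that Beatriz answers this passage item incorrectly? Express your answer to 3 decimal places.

0.022

P(θ) = 1 / (1 + exp(−(θ − b)))
Exponent: (2.3 − (-1.5)) = 3.8000
1/(1 + e^{-3.8000}) = 0.9781
P = 0.9781
P(incorrect) = 1 − 0.9781 = 0.0219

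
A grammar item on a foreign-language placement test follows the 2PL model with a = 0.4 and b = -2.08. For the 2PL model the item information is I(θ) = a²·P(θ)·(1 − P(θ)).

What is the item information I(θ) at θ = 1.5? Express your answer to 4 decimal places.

P = 1/(1+e^{-1.4320}) = 0.8072
P(1−P) = 0.8072 × 0.1928 = 0.1556
I = a² × P(1−P) = 0.4² × 0.1556 = 0.02490

0.0249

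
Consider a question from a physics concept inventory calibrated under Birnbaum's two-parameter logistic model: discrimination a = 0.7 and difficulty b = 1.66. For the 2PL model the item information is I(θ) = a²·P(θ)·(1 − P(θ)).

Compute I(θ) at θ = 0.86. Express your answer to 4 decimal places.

0.1134

P = 1/(1+e^{0.5600}) = 0.3635
P(1−P) = 0.3635 × 0.6365 = 0.2314
I = a² × P(1−P) = 0.7² × 0.2314 = 0.11338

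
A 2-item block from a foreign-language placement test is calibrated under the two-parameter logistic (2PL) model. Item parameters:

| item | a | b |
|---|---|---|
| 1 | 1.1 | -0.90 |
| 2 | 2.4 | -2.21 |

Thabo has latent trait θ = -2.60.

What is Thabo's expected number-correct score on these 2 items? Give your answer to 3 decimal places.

P(θ) = 1 / (1 + exp(−a(θ − b)))
P_1 = 1/(1+e^{1.8700}) = 0.1335
P_2 = 1/(1+e^{0.9360}) = 0.2817
E[score] = 0.1335 + 0.2817 = 0.4153

0.415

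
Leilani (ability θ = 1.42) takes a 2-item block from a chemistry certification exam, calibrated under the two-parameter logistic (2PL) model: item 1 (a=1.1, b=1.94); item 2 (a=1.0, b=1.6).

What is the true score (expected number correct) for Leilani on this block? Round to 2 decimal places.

P(θ) = 1 / (1 + exp(−a(θ − b)))
P_1 = 1/(1+e^{0.5720}) = 0.3608
P_2 = 1/(1+e^{0.1800}) = 0.4551
E[score] = 0.3608 + 0.4551 = 0.8159

0.82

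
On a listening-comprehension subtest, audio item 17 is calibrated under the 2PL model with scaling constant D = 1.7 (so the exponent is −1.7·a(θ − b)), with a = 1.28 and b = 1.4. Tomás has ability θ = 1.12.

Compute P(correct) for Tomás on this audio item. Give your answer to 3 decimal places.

P(θ) = 1 / (1 + exp(−D·a(θ − b)))
Exponent: 1.7 × 1.28 × (1.12 − 1.4) = -0.6093
1/(1 + e^{0.6093}) = 0.3522
P = 0.3522

0.352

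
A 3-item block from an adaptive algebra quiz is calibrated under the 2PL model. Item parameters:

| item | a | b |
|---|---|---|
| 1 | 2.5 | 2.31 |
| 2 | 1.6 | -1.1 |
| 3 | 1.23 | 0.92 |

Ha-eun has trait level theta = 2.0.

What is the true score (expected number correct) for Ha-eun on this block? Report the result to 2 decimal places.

P(theta) = 1 / (1 + exp(−a(theta − b)))
P_1 = 1/(1+e^{0.7750}) = 0.3154
P_2 = 1/(1+e^{-4.9600}) = 0.9930
P_3 = 1/(1+e^{-1.3284}) = 0.7906
E[score] = 0.3154 + 0.9930 + 0.7906 = 2.0990

2.10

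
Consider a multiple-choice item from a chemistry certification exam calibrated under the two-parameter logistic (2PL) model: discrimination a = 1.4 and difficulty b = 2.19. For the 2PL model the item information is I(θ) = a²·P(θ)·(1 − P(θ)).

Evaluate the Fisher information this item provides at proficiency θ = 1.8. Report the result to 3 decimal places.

P = 1/(1+e^{0.5460}) = 0.3668
P(1−P) = 0.3668 × 0.6332 = 0.2323
I = a² × P(1−P) = 1.4² × 0.2323 = 0.45522

0.455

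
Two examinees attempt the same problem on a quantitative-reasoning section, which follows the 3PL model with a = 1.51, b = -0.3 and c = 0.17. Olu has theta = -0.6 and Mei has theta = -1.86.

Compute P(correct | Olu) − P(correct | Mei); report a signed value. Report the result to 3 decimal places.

0.251

P(theta) = c + (1 − c) · 1 / (1 + exp(−a(theta − b)))
P(Olu) = 0.4926  [exponent -0.4530]
P(Mei) = 0.2419  [exponent -2.3556]
Difference = 0.4926 − 0.2419 = 0.2507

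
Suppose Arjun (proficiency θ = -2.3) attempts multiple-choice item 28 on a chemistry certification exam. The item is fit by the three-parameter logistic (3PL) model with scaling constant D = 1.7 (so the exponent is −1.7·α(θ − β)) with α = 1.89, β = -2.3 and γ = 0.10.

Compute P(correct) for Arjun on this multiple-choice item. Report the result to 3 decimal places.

0.550

P(θ) = γ + (1 − γ) · 1 / (1 + exp(−D·α(θ − β)))
Exponent: 1.7 × 1.89 × (-2.3 − (-2.3)) = 0.0000
1/(1 + e^{0.0000}) = 0.5000
P = 0.10 + 0.90 × 0.5000 = 0.5500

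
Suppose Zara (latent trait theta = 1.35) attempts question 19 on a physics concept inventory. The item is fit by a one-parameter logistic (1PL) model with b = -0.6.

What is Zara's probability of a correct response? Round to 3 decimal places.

0.875

P(theta) = 1 / (1 + exp(−(theta − b)))
Exponent: (1.35 − (-0.6)) = 1.9500
1/(1 + e^{-1.9500}) = 0.8754
P = 0.8754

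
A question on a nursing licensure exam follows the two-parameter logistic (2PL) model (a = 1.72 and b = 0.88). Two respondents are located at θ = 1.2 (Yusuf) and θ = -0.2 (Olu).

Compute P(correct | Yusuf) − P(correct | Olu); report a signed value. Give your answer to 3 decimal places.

P(θ) = 1 / (1 + exp(−a(θ − b)))
P(Yusuf) = 0.6342  [exponent 0.5504]
P(Olu) = 0.1350  [exponent -1.8576]
Difference = 0.6342 − 0.1350 = 0.4992

0.499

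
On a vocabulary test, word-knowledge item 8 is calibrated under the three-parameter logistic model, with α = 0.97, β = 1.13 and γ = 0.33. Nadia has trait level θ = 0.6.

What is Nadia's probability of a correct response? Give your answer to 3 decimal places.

0.581

P(θ) = γ + (1 − γ) · 1 / (1 + exp(−α(θ − β)))
Exponent: 0.97 × (0.6 − 1.13) = -0.5141
1/(1 + e^{0.5141}) = 0.3742
P = 0.33 + 0.67 × 0.3742 = 0.5807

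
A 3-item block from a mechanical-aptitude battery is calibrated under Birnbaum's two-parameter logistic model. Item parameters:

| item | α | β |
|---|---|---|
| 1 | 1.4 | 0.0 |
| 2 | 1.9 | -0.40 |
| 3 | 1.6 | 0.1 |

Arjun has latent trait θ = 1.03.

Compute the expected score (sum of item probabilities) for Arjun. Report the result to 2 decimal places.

2.56

P(θ) = 1 / (1 + exp(−α(θ − β)))
P_1 = 1/(1+e^{-1.4420}) = 0.8088
P_2 = 1/(1+e^{-2.7170}) = 0.9380
P_3 = 1/(1+e^{-1.4880}) = 0.8158
E[score] = 0.8088 + 0.9380 + 0.8158 = 2.5626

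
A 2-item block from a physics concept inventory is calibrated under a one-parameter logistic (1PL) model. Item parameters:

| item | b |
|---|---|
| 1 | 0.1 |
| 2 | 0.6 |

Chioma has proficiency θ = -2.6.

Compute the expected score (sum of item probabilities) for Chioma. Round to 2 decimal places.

0.10

P(θ) = 1 / (1 + exp(−(θ − b)))
P_1 = 1/(1+e^{2.7000}) = 0.0630
P_2 = 1/(1+e^{3.2000}) = 0.0392
E[score] = 0.0630 + 0.0392 = 0.1021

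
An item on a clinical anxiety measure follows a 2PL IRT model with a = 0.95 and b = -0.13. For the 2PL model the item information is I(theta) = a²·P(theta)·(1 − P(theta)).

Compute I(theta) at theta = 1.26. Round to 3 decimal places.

P = 1/(1+e^{-1.3205}) = 0.7893
P(1−P) = 0.7893 × 0.2107 = 0.1663
I = a² × P(1−P) = 0.95² × 0.1663 = 0.15011

0.150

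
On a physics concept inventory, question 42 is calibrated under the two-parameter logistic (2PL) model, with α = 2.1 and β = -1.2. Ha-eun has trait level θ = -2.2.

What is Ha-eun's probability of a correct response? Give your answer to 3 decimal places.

0.109

P(θ) = 1 / (1 + exp(−α(θ − β)))
Exponent: 2.1 × (-2.2 − (-1.2)) = -2.1000
1/(1 + e^{2.1000}) = 0.1091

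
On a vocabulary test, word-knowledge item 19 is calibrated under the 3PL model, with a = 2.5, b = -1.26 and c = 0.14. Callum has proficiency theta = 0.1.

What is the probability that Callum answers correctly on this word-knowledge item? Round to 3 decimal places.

P(theta) = c + (1 − c) · 1 / (1 + exp(−a(theta − b)))
Exponent: 2.5 × (0.1 − (-1.26)) = 3.4000
1/(1 + e^{-3.4000}) = 0.9677
P = 0.14 + 0.86 × 0.9677 = 0.9722

0.972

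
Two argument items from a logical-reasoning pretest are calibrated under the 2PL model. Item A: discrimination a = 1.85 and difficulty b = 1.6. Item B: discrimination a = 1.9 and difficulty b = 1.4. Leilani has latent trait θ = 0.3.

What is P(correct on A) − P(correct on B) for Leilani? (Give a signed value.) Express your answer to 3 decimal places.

-0.027

P(θ) = 1 / (1 + exp(−a(θ − b)))
P_A = 0.0828
P_B = 0.1101
P_A − P_B = -0.0273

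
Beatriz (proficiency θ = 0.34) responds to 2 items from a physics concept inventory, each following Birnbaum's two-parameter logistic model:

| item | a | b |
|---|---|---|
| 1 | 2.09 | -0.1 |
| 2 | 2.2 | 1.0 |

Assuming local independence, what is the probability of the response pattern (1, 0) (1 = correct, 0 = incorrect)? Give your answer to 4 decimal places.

P(θ) = 1 / (1 + exp(−a(θ − b)))
P_1 = 1/(1+e^{-0.9196}) = 0.7150
P_2 = 1/(1+e^{1.4520}) = 0.1897
L = P_1 × (1−P_2) = 0.7150 × 0.8103 = 0.57934

0.5793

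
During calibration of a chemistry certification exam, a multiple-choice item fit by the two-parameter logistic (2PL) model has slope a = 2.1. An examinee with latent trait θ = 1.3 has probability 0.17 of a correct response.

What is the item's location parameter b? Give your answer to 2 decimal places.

2.06

P(θ) = 1 / (1 + exp(−a(θ − b)))
logit(0.17) = ln(0.17/0.83) = -1.5856
b = θ − logit/(a) = 1.3 − (-1.5856)/2.1000 = 2.0551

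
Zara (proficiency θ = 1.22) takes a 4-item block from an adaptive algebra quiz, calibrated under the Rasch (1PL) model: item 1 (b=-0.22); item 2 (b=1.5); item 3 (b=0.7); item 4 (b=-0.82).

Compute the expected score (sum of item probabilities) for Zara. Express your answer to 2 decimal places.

P(θ) = 1 / (1 + exp(−(θ − b)))
P_1 = 1/(1+e^{-1.4400}) = 0.8085
P_2 = 1/(1+e^{0.2800}) = 0.4305
P_3 = 1/(1+e^{-0.5200}) = 0.6271
P_4 = 1/(1+e^{-2.0400}) = 0.8849
E[score] = 0.8085 + 0.4305 + 0.6271 + 0.8849 = 2.7510

2.75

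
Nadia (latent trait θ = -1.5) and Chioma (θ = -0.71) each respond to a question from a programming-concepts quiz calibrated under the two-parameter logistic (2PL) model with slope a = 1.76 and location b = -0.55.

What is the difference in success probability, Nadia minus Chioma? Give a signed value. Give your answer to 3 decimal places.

P(θ) = 1 / (1 + exp(−a(θ − b)))
P(Nadia) = 0.1582  [exponent -1.6720]
P(Chioma) = 0.4301  [exponent -0.2816]
Difference = 0.1582 − 0.4301 = -0.2719

-0.272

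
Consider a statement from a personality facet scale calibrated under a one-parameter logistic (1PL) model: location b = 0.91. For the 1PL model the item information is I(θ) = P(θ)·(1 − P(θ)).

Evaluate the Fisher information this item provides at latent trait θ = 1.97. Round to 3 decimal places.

0.191

P = 1/(1+e^{-1.0600}) = 0.7427
P(1−P) = 0.7427 × 0.2573 = 0.1911
I = P(1−P) = 0.19110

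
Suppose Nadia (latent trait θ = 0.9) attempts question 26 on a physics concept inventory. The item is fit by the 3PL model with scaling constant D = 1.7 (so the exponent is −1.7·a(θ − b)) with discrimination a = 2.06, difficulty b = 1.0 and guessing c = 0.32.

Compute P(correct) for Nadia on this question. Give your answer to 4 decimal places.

0.6011

P(θ) = c + (1 − c) · 1 / (1 + exp(−D·a(θ − b)))
Exponent: 1.7 × 2.06 × (0.9 − 1.0) = -0.3502
1/(1 + e^{0.3502}) = 0.4133
P = 0.32 + 0.68 × 0.4133 = 0.6011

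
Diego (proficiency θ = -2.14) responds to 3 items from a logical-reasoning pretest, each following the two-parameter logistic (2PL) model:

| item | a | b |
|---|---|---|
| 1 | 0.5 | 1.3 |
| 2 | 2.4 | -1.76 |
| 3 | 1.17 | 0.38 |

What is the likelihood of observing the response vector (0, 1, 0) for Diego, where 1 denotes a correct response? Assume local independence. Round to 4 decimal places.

P(θ) = 1 / (1 + exp(−a(θ − b)))
P_1 = 1/(1+e^{1.7200}) = 0.1519
P_2 = 1/(1+e^{0.9120}) = 0.2866
P_3 = 1/(1+e^{2.9484}) = 0.0498
L = (1−P_1) × P_2 × (1−P_3) = 0.8481 × 0.2866 × 0.9502 = 0.23096

0.2310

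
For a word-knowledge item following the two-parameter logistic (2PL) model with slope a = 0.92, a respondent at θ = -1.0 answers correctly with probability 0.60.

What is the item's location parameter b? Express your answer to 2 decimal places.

-1.44

P(θ) = 1 / (1 + exp(−a(θ − b)))
logit(0.60) = ln(0.60/0.40) = 0.4055
b = θ − logit/(a) = -1.0 − 0.4055/0.9200 = -1.4407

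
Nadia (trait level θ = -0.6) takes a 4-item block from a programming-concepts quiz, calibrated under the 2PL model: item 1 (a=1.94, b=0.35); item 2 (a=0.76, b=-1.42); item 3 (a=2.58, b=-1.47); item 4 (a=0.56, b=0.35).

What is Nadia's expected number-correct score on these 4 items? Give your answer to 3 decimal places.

2.062

P(θ) = 1 / (1 + exp(−a(θ − b)))
P_1 = 1/(1+e^{1.8430}) = 0.1367
P_2 = 1/(1+e^{-0.6232}) = 0.6509
P_3 = 1/(1+e^{-2.2446}) = 0.9042
P_4 = 1/(1+e^{0.5320}) = 0.3701
E[score] = 0.1367 + 0.6509 + 0.9042 + 0.3701 = 2.0619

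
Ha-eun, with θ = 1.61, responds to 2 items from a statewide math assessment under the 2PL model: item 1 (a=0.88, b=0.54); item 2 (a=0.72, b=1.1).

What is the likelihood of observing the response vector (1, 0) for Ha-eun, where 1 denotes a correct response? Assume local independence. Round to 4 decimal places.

P(θ) = 1 / (1 + exp(−a(θ − b)))
P_1 = 1/(1+e^{-0.9416}) = 0.7194
P_2 = 1/(1+e^{-0.3672}) = 0.5908
L = P_1 × (1−P_2) = 0.7194 × 0.4092 = 0.29440

0.2944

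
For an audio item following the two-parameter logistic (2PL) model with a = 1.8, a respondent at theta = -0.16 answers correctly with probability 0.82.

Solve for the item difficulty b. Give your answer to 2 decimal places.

-1.00

P(theta) = 1 / (1 + exp(−a(theta − b)))
logit(0.82) = ln(0.82/0.18) = 1.5163
b = theta − logit/(a) = -0.16 − 1.5163/1.8000 = -1.0024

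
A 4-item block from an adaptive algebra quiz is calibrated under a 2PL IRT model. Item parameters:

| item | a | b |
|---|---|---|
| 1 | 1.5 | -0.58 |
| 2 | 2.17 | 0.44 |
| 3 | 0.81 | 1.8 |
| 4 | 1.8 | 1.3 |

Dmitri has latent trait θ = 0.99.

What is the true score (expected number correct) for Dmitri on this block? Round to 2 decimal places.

P(θ) = 1 / (1 + exp(−a(θ − b)))
P_1 = 1/(1+e^{-2.3550}) = 0.9133
P_2 = 1/(1+e^{-1.1935}) = 0.7674
P_3 = 1/(1+e^{0.6561}) = 0.3416
P_4 = 1/(1+e^{0.5580}) = 0.3640
E[score] = 0.9133 + 0.7674 + 0.3416 + 0.3640 = 2.3863

2.39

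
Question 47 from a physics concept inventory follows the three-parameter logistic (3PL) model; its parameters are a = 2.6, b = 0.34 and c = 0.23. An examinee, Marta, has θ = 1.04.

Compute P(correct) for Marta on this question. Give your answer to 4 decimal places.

P(θ) = c + (1 − c) · 1 / (1 + exp(−a(θ − b)))
Exponent: 2.6 × (1.04 − 0.34) = 1.8200
1/(1 + e^{-1.8200}) = 0.8606
P = 0.23 + 0.77 × 0.8606 = 0.8926

0.8926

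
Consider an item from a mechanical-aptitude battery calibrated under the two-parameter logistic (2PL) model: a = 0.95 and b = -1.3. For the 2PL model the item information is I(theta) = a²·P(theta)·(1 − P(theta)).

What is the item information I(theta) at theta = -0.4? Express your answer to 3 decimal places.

0.189

P = 1/(1+e^{-0.8550}) = 0.7016
P(1−P) = 0.7016 × 0.2984 = 0.2094
I = a² × P(1−P) = 0.95² × 0.2094 = 0.18894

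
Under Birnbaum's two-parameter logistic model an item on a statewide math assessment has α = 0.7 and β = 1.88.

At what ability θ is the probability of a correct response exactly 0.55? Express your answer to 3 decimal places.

2.167

P(θ) = 1 / (1 + exp(−α(θ − β)))
logit = ln(0.5500/0.4500) = 0.2007
θ = β + logit/(α) = 1.88 + 0.2007/0.7000 = 2.1667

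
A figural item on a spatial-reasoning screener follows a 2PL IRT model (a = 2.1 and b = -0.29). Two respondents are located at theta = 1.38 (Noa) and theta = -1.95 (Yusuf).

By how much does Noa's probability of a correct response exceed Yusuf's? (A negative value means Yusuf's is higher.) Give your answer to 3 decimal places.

0.941

P(theta) = 1 / (1 + exp(−a(theta − b)))
P(Noa) = 0.9709  [exponent 3.5070]
P(Yusuf) = 0.0297  [exponent -3.4860]
Difference = 0.9709 − 0.0297 = 0.9412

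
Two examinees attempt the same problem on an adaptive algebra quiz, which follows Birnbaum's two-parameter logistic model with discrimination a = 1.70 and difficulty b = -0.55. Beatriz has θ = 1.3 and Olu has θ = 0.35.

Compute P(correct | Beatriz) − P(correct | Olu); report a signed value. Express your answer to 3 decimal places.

0.137

P(θ) = 1 / (1 + exp(−a(θ − b)))
P(Beatriz) = 0.9587  [exponent 3.1450]
P(Olu) = 0.8220  [exponent 1.5300]
Difference = 0.9587 − 0.8220 = 0.1367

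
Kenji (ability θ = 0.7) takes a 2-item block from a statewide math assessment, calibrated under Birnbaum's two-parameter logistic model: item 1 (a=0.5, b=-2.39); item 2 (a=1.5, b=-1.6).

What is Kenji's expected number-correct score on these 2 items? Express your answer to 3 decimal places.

1.793

P(θ) = 1 / (1 + exp(−a(θ − b)))
P_1 = 1/(1+e^{-1.5450}) = 0.8242
P_2 = 1/(1+e^{-3.4500}) = 0.9692
E[score] = 0.8242 + 0.9692 = 1.7934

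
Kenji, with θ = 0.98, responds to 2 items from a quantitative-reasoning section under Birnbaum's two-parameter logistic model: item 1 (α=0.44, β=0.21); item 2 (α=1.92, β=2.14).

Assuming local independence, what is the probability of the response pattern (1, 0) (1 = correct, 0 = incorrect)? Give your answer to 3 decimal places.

P(θ) = 1 / (1 + exp(−α(θ − β)))
P_1 = 1/(1+e^{-0.3388}) = 0.5839
P_2 = 1/(1+e^{2.2272}) = 0.0973
L = P_1 × (1−P_2) = 0.5839 × 0.9027 = 0.52707

0.527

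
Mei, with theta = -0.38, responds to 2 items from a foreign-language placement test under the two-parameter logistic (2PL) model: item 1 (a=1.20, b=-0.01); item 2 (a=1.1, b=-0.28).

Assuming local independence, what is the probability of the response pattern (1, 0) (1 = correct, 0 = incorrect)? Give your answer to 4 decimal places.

P(theta) = 1 / (1 + exp(−a(theta − b)))
P_1 = 1/(1+e^{0.4440}) = 0.3908
P_2 = 1/(1+e^{0.1100}) = 0.4725
L = P_1 × (1−P_2) = 0.3908 × 0.5275 = 0.20613

0.2061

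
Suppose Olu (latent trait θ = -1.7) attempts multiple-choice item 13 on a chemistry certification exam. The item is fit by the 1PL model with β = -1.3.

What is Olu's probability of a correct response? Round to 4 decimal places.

0.4013

P(θ) = 1 / (1 + exp(−(θ − β)))
Exponent: (-1.7 − (-1.3)) = -0.4000
1/(1 + e^{0.4000}) = 0.4013
P = 0.4013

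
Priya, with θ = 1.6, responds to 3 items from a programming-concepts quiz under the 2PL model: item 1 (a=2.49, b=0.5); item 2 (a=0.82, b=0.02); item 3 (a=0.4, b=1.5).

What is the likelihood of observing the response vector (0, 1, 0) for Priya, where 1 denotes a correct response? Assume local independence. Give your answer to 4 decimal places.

0.0234

P(θ) = 1 / (1 + exp(−a(θ − b)))
P_1 = 1/(1+e^{-2.7390}) = 0.9393
P_2 = 1/(1+e^{-1.2956}) = 0.7851
P_3 = 1/(1+e^{-0.0400}) = 0.5100
L = (1−P_1) × P_2 × (1−P_3) = 0.0607 × 0.7851 × 0.4900 = 0.02336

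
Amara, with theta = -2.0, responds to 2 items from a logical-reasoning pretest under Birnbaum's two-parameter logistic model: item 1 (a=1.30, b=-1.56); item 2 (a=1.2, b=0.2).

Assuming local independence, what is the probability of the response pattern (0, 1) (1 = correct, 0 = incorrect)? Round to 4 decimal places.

0.0426

P(theta) = 1 / (1 + exp(−a(theta − b)))
P_1 = 1/(1+e^{0.5720}) = 0.3608
P_2 = 1/(1+e^{2.6400}) = 0.0666
L = (1−P_1) × P_2 = 0.6392 × 0.0666 = 0.04258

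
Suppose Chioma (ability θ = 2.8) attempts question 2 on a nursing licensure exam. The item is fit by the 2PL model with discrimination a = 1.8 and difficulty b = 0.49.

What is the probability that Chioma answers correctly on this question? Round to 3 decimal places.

P(θ) = 1 / (1 + exp(−a(θ − b)))
Exponent: 1.8 × (2.8 − 0.49) = 4.1580
1/(1 + e^{-4.1580}) = 0.9846

0.985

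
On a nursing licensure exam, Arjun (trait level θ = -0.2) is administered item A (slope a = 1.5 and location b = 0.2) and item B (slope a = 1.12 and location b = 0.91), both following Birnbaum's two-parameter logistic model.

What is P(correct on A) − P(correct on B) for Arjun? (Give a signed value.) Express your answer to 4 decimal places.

P(θ) = 1 / (1 + exp(−a(θ − b)))
P_A = 0.3543
P_B = 0.2239
P_A − P_B = 0.1305

0.1305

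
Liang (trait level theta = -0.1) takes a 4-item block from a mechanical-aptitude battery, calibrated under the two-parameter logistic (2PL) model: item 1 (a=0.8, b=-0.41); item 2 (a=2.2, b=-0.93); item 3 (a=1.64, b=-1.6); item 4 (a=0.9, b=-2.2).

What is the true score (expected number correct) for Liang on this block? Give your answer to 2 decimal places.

3.21

P(theta) = 1 / (1 + exp(−a(theta − b)))
P_1 = 1/(1+e^{-0.2480}) = 0.5617
P_2 = 1/(1+e^{-1.8260}) = 0.8613
P_3 = 1/(1+e^{-2.4600}) = 0.9213
P_4 = 1/(1+e^{-1.8900}) = 0.8688
E[score] = 0.5617 + 0.8613 + 0.9213 + 0.8688 = 3.2130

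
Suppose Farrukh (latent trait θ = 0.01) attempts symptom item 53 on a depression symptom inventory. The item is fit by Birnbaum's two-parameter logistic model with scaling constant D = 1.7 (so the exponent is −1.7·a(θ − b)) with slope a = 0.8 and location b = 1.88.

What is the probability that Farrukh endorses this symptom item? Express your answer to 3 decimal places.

0.073

P(θ) = 1 / (1 + exp(−D·a(θ − b)))
Exponent: 1.7 × 0.8 × (0.01 − 1.88) = -2.5432
1/(1 + e^{2.5432}) = 0.0729
P = 0.0729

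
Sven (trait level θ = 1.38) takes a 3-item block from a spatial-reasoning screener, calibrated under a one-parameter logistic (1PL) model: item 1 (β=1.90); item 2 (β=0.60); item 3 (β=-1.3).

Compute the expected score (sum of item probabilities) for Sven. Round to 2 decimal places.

1.99

P(θ) = 1 / (1 + exp(−(θ − β)))
P_1 = 1/(1+e^{0.5200}) = 0.3729
P_2 = 1/(1+e^{-0.7800}) = 0.6857
P_3 = 1/(1+e^{-2.6800}) = 0.9358
E[score] = 0.3729 + 0.6857 + 0.9358 = 1.9944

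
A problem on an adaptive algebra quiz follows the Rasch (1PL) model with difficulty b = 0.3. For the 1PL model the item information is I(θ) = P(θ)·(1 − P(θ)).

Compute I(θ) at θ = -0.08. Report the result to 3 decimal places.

0.241

P = 1/(1+e^{0.3800}) = 0.4061
P(1−P) = 0.4061 × 0.5939 = 0.2412
I = P(1−P) = 0.24119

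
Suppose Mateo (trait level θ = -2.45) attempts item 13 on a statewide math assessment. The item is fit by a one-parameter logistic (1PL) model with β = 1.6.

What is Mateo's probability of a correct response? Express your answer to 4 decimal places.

0.0171

P(θ) = 1 / (1 + exp(−(θ − β)))
Exponent: (-2.45 − 1.6) = -4.0500
1/(1 + e^{4.0500}) = 0.0171
P = 0.0171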